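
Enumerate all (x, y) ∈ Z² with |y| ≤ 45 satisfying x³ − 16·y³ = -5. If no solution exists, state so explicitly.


The equation is x³ - 16y³ = -5. For fixed y, x³ = 16·y³ − 5, so a solution requires the RHS to be a perfect cube.
Strategy: iterate y from -45 to 45, compute RHS = 16·y³ − 5, and check whether it is a (positive or negative) perfect cube.
Check small values of y:
  y = 0: RHS = -5 is not a perfect cube.
  y = 1: RHS = 11 is not a perfect cube.
  y = -1: RHS = -21 is not a perfect cube.
  y = 2: RHS = 123 is not a perfect cube.
  y = -2: RHS = -133 is not a perfect cube.
  y = 3: RHS = 427 is not a perfect cube.
  y = -3: RHS = -437 is not a perfect cube.
Continuing the search up to |y| = 45 finds no solutions either.
No (x, y) in the scanned range satisfies the equation.

No integer solutions with |y| ≤ 45.


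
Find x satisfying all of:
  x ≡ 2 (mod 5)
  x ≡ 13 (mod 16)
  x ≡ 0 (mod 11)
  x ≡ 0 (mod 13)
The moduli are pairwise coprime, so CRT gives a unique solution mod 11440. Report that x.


Product of moduli M = 5 · 16 · 11 · 13 = 11440.
Merge one congruence at a time:
  Start: x ≡ 2 (mod 5).
  Combine with x ≡ 13 (mod 16); new modulus lcm = 80.
    Write x = 2 + 5·t and substitute into x ≡ 13 (mod 16): 5·t ≡ 13 − 2 = 11 (mod 16).
    The inverse of 5 mod 16 is 13 (since 5·13 = 65 = 4·16 + 1), so t ≡ 13·11 = 143 ≡ 15 (mod 16).
    Then x = 2 + 5·15 = 77, valid modulo lcm(5, 16) = 80: x ≡ 77 (mod 80).
  Combine with x ≡ 0 (mod 11); new modulus lcm = 880.
    Write x = 77 + 80·t and substitute into x ≡ 0 (mod 11): 80·t ≡ 0 − 77 = -77 (mod 11).
    Reduce coefficients mod 11: 3·t ≡ 0 (mod 11).
    The inverse of 3 mod 11 is 4 (since 3·4 = 12 = 1·11 + 1), so t ≡ 4·0 = 0 ≡ 0 (mod 11).
    Then x = 77 + 80·0 = 77, valid modulo lcm(80, 11) = 880: x ≡ 77 (mod 880).
  Combine with x ≡ 0 (mod 13); new modulus lcm = 11440.
    Write x = 77 + 880·t and substitute into x ≡ 0 (mod 13): 880·t ≡ 0 − 77 = -77 (mod 13).
    Reduce coefficients mod 13: 9·t ≡ 1 (mod 13).
    The inverse of 9 mod 13 is 3 (since 9·3 = 27 = 2·13 + 1), so t ≡ 3·1 = 3 ≡ 3 (mod 13).
    Then x = 77 + 880·3 = 2717, valid modulo lcm(880, 13) = 11440: x ≡ 2717 (mod 11440).
Verify against each original: 2717 mod 5 = 2, 2717 mod 16 = 13, 2717 mod 11 = 0, 2717 mod 13 = 0.

x ≡ 2717 (mod 11440).


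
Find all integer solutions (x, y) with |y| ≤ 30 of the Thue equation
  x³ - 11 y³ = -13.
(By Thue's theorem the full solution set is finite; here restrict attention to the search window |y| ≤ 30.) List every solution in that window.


The equation is x³ - 11y³ = -13. For fixed y, x³ = 11·y³ − 13, so a solution requires the RHS to be a perfect cube.
Strategy: iterate y from -30 to 30, compute RHS = 11·y³ − 13, and check whether it is a (positive or negative) perfect cube.
Check small values of y:
  y = 0: RHS = -13 is not a perfect cube.
  y = 1: RHS = -2 is not a perfect cube.
  y = -1: RHS = -24 is not a perfect cube.
  y = 2: RHS = 75 is not a perfect cube.
  y = -2: RHS = -101 is not a perfect cube.
  y = 3: RHS = 284 is not a perfect cube.
  y = -3: RHS = -310 is not a perfect cube.
Continuing the search up to |y| = 30 finds no solutions either.
No (x, y) in the scanned range satisfies the equation.

No integer solutions with |y| ≤ 30.


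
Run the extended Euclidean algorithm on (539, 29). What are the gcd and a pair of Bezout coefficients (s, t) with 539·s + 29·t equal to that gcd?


Euclidean algorithm on (539, 29) — divide until remainder is 0:
  539 = 18 · 29 + 17
  29 = 1 · 17 + 12
  17 = 1 · 12 + 5
  12 = 2 · 5 + 2
  5 = 2 · 2 + 1
  2 = 2 · 1 + 0
gcd(539, 29) = 1.
Track Bezout coefficients alongside the remainders: start with r₀ = 539 = a·1 + b·0 (s = 1, t = 0) and r₁ = 29 = a·0 + b·1 (s = 0, t = 1); each new remainder r_{k+1} = r_{k-1} − q_k·r_k inherits s_{k+1} = s_{k-1} − q_k·s_k, t_{k+1} = t_{k-1} − q_k·t_k, so r_k = a·s_k + b·t_k at every step:
  q = 18: r = 17, s = 1 − 18·0 = 1, t = 0 − 18·1 = -18  (check: 539·1 + 29·(-18) = 17)
  q = 1: r = 12, s = 0 − 1·1 = -1, t = 1 − 1·(-18) = 19  (check: 539·(-1) + 29·19 = 12)
  q = 1: r = 5, s = 1 − 1·(-1) = 2, t = -18 − 1·19 = -37  (check: 539·2 + 29·(-37) = 5)
  q = 2: r = 2, s = -1 − 2·2 = -5, t = 19 − 2·(-37) = 93  (check: 539·(-5) + 29·93 = 2)
  q = 2: r = 1, s = 2 − 2·(-5) = 12, t = -37 − 2·93 = -223  (check: 539·12 + 29·(-223) = 1)
The row with r = 1 (the gcd) gives the Bezout coefficients s = 12, t = -223.
Result: 539 · (12) + 29 · (-223) = 1.

gcd(539, 29) = 1; s = 12, t = -223 (check: 539·12 + 29·(-223) = 1).


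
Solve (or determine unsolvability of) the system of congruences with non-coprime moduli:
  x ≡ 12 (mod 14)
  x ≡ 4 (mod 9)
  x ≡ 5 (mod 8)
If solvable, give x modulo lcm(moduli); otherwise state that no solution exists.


Moduli 14, 9, 8 are not pairwise coprime, so CRT works modulo lcm(m_i) when all pairwise compatibility conditions hold.
Pairwise compatibility: gcd(m_i, m_j) must divide a_i - a_j for every pair.
Merge one congruence at a time:
  Start: x ≡ 12 (mod 14).
  Combine with x ≡ 4 (mod 9): gcd(14, 9) = 1; 4 - 12 = -8, which IS divisible by 1, so compatible.
    Write x = 12 + 14·t and substitute into x ≡ 4 (mod 9): 14·t ≡ 4 − 12 = -8 (mod 9).
    Reduce coefficients mod 9: 5·t ≡ 1 (mod 9).
    The inverse of 5 mod 9 is 2 (since 5·2 = 10 = 1·9 + 1), so t ≡ 2·1 = 2 ≡ 2 (mod 9).
    Then x = 12 + 14·2 = 40, valid modulo lcm(14, 9) = 126: x ≡ 40 (mod 126).
  Combine with x ≡ 5 (mod 8): gcd(126, 8) = 2, and 5 - 40 = -35 is NOT divisible by 2.
    ⇒ system is inconsistent (no integer solution).

No solution (the system is inconsistent).


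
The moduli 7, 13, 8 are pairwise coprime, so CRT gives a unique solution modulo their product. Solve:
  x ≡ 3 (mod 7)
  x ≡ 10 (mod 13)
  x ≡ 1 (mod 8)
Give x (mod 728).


Moduli 7, 13, 8 are pairwise coprime; by CRT there is a unique solution modulo M = 7 · 13 · 8 = 728.
Solve pairwise, accumulating the modulus:
  Start with x ≡ 3 (mod 7).
  Combine with x ≡ 10 (mod 13): since gcd(7, 13) = 1, we get a unique residue mod 91.
    Write x = 3 + 7·t and substitute into x ≡ 10 (mod 13): 7·t ≡ 10 − 3 = 7 (mod 13).
    The inverse of 7 mod 13 is 2 (since 7·2 = 14 = 1·13 + 1), so t ≡ 2·7 = 14 ≡ 1 (mod 13).
    Then x = 3 + 7·1 = 10, valid modulo lcm(7, 13) = 91: x ≡ 10 (mod 91).
  Combine with x ≡ 1 (mod 8): since gcd(91, 8) = 1, we get a unique residue mod 728.
    Write x = 10 + 91·t and substitute into x ≡ 1 (mod 8): 91·t ≡ 1 − 10 = -9 (mod 8).
    Reduce coefficients mod 8: 3·t ≡ 7 (mod 8).
    The inverse of 3 mod 8 is 3 (since 3·3 = 9 = 1·8 + 1), so t ≡ 3·7 = 21 ≡ 5 (mod 8).
    Then x = 10 + 91·5 = 465, valid modulo lcm(91, 8) = 728: x ≡ 465 (mod 728).
Verify: 465 mod 7 = 3 ✓, 465 mod 13 = 10 ✓, 465 mod 8 = 1 ✓.

x ≡ 465 (mod 728).


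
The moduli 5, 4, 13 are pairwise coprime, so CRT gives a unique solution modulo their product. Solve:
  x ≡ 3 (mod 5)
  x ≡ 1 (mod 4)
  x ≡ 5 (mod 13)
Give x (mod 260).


Moduli 5, 4, 13 are pairwise coprime; by CRT there is a unique solution modulo M = 5 · 4 · 13 = 260.
Solve pairwise, accumulating the modulus:
  Start with x ≡ 3 (mod 5).
  Combine with x ≡ 1 (mod 4): since gcd(5, 4) = 1, we get a unique residue mod 20.
    Write x = 3 + 5·t and substitute into x ≡ 1 (mod 4): 5·t ≡ 1 − 3 = -2 (mod 4).
    Reduce coefficients mod 4: 1·t ≡ 2 (mod 4).
    So t ≡ 2 (mod 4).
    Then x = 3 + 5·2 = 13, valid modulo lcm(5, 4) = 20: x ≡ 13 (mod 20).
  Combine with x ≡ 5 (mod 13): since gcd(20, 13) = 1, we get a unique residue mod 260.
    Write x = 13 + 20·t and substitute into x ≡ 5 (mod 13): 20·t ≡ 5 − 13 = -8 (mod 13).
    Reduce coefficients mod 13: 7·t ≡ 5 (mod 13).
    The inverse of 7 mod 13 is 2 (since 7·2 = 14 = 1·13 + 1), so t ≡ 2·5 = 10 ≡ 10 (mod 13).
    Then x = 13 + 20·10 = 213, valid modulo lcm(20, 13) = 260: x ≡ 213 (mod 260).
Verify: 213 mod 5 = 3 ✓, 213 mod 4 = 1 ✓, 213 mod 13 = 5 ✓.

x ≡ 213 (mod 260).


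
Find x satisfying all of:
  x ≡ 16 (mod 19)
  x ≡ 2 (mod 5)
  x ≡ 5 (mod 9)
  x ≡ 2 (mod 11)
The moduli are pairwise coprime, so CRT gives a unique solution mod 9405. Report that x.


Product of moduli M = 19 · 5 · 9 · 11 = 9405.
Merge one congruence at a time:
  Start: x ≡ 16 (mod 19).
  Combine with x ≡ 2 (mod 5); new modulus lcm = 95.
    Write x = 16 + 19·t and substitute into x ≡ 2 (mod 5): 19·t ≡ 2 − 16 = -14 (mod 5).
    Reduce coefficients mod 5: 4·t ≡ 1 (mod 5).
    The inverse of 4 mod 5 is 4 (since 4·4 = 16 = 3·5 + 1), so t ≡ 4·1 = 4 ≡ 4 (mod 5).
    Then x = 16 + 19·4 = 92, valid modulo lcm(19, 5) = 95: x ≡ 92 (mod 95).
  Combine with x ≡ 5 (mod 9); new modulus lcm = 855.
    Write x = 92 + 95·t and substitute into x ≡ 5 (mod 9): 95·t ≡ 5 − 92 = -87 (mod 9).
    Reduce coefficients mod 9: 5·t ≡ 3 (mod 9).
    The inverse of 5 mod 9 is 2 (since 5·2 = 10 = 1·9 + 1), so t ≡ 2·3 = 6 ≡ 6 (mod 9).
    Then x = 92 + 95·6 = 662, valid modulo lcm(95, 9) = 855: x ≡ 662 (mod 855).
  Combine with x ≡ 2 (mod 11); new modulus lcm = 9405.
    Write x = 662 + 855·t and substitute into x ≡ 2 (mod 11): 855·t ≡ 2 − 662 = -660 (mod 11).
    Reduce coefficients mod 11: 8·t ≡ 0 (mod 11).
    The inverse of 8 mod 11 is 7 (since 8·7 = 56 = 5·11 + 1), so t ≡ 7·0 = 0 ≡ 0 (mod 11).
    Then x = 662 + 855·0 = 662, valid modulo lcm(855, 11) = 9405: x ≡ 662 (mod 9405).
Verify against each original: 662 mod 19 = 16, 662 mod 5 = 2, 662 mod 9 = 5, 662 mod 11 = 2.

x ≡ 662 (mod 9405).


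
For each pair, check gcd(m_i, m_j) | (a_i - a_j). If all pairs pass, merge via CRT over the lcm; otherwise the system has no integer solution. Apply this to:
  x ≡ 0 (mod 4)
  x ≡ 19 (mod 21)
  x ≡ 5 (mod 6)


Moduli 4, 21, 6 are not pairwise coprime, so CRT works modulo lcm(m_i) when all pairwise compatibility conditions hold.
Pairwise compatibility: gcd(m_i, m_j) must divide a_i - a_j for every pair.
Merge one congruence at a time:
  Start: x ≡ 0 (mod 4).
  Combine with x ≡ 19 (mod 21): gcd(4, 21) = 1; 19 - 0 = 19, which IS divisible by 1, so compatible.
    Write x = 0 + 4·t and substitute into x ≡ 19 (mod 21): 4·t ≡ 19 − 0 = 19 (mod 21).
    The inverse of 4 mod 21 is 16 (since 4·16 = 64 = 3·21 + 1), so t ≡ 16·19 = 304 ≡ 10 (mod 21).
    Then x = 0 + 4·10 = 40, valid modulo lcm(4, 21) = 84: x ≡ 40 (mod 84).
  Combine with x ≡ 5 (mod 6): gcd(84, 6) = 6, and 5 - 40 = -35 is NOT divisible by 6.
    ⇒ system is inconsistent (no integer solution).

No solution (the system is inconsistent).


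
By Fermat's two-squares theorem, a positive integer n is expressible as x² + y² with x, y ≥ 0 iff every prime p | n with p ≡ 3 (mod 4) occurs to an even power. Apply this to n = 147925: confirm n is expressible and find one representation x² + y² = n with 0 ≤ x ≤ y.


Step 1: Factor n = 147925 = 5^2 · 61 · 97.
Step 2: Check the mod-4 condition on each prime factor: 5 ≡ 1 (mod 4), exponent 2; 61 ≡ 1 (mod 4), exponent 1; 97 ≡ 1 (mod 4), exponent 1.
All primes ≡ 3 (mod 4) appear to even exponent (or don't appear), so by the two-squares theorem n IS expressible as a sum of two squares.
Step 3: Build a representation. Group n = k² · m with k = 5 and m = 61 · 97 = 5917 (a product of primes ≡ 1 (mod 4)); a representation of m scales to one of n via (k·x)² + (k·y)² = k²(x² + y²). Each prime p ≡ 1 (mod 4) is itself a sum of two squares; find a² by testing p − a² for a perfect square:
  61: 61 − 1² = 60, 61 − 2² = 57, 61 − 3² = 52, 61 − 4² = 45, 61 − 5² = 36 = 6² ⇒ 61 = 5² + 6².
  97: 97 − 1² = 96, 97 − 2² = 93, 97 − 3² = 88, 97 − 4² = 81 = 9² ⇒ 97 = 4² + 9².
  Combine using the Brahmagupta–Fibonacci identity (a² + b²)(c² + d²) = (ac − bd)² + (ad + bc)² = (ac + bd)² + (ad − bc)²:
  61 · 97 = 5917: from (5² + 6²)(4² + 9²), take (5·4 − 6·9, 5·9 + 6·4) = (20 − 54, 45 + 24) = (-34, 69); dropping signs (only squares matter) gives (34, 69); check 34² + 69² = 1156 + 4761 = 5917 ✓.
  Scale by k = 5: (5·34, 5·69) = (170, 345).
Step 4: Order so x ≤ y and verify: 170² + 345² = 28900 + 119025 = 147925 = n. ✓

n = 147925 = 170² + 345² (one valid representation with x ≤ y).


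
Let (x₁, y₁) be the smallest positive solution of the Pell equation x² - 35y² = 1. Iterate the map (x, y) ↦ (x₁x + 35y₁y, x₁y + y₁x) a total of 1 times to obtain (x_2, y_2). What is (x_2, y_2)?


Step 1: Find the fundamental solution (x₁, y₁) of x² - 35y² = 1.
  Expand √35 as a continued fraction. a₀ = ⌊√35⌋ = 5; iterate m_{k+1} = d_k·a_k − m_k, d_{k+1} = (35 − m_{k+1}²)/d_k, a_{k+1} = ⌊(a₀ + m_{k+1})/d_{k+1}⌋ (starting m₀ = 0, d₀ = 1), with convergents p_k = a_k·p_{k-1} + p_{k-2}, q_k = a_k·q_{k-1} + q_{k-2} (p₋₁ = 1, q₋₁ = 0):
  k = 0: a₀ = 5; p₀/q₀ = 5/1; p₀² − 35·q₀² = 25 − 35 = -10.
  k = 1: m = 5, d = 10, a = ⌊(5 + 5)/10⌋ = 1; p/q = (1·5 + 1)/(1·1 + 0) = 6/1; p² − 35·q² = 36 − 35 = 1.
  The first convergent with p² − 35·q² = 1 gives the fundamental solution (x₁, y₁) = (6, 1).
Step 2: Apply the recurrence (x_{n+1}, y_{n+1}) = (x₁x_n + 35y₁y_n, x₁y_n + y₁x_n) repeatedly.
  From (x_1, y_1) = (6, 1): x_2 = 6·6 + 35·1·1 = 71; y_2 = 6·1 + 1·6 = 12.
Step 3: Verify x_2² - 35·y_2² = 5041 - 5040 = 1 (should be 1). ✓

(x_1, y_1) = (6, 1); (x_2, y_2) = (71, 12).


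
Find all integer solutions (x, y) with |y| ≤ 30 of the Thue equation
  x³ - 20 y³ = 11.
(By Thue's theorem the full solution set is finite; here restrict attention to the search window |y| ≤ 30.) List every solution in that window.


The equation is x³ - 20y³ = 11. For fixed y, x³ = 20·y³ + 11, so a solution requires the RHS to be a perfect cube.
Strategy: iterate y from -30 to 30, compute RHS = 20·y³ + 11, and check whether it is a (positive or negative) perfect cube.
Check small values of y:
  y = 0: RHS = 11 is not a perfect cube.
  y = 1: RHS = 31 is not a perfect cube.
  y = -1: RHS = -9 is not a perfect cube.
  y = 2: RHS = 171 is not a perfect cube.
  y = -2: RHS = -149 is not a perfect cube.
  y = 3: RHS = 551 is not a perfect cube.
  y = -3: RHS = -529 is not a perfect cube.
Continuing the search up to |y| = 30 finds no solutions either.
No (x, y) in the scanned range satisfies the equation.

No integer solutions with |y| ≤ 30.


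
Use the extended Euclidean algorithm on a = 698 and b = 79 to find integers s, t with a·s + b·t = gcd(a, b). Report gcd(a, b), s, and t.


Euclidean algorithm on (698, 79) — divide until remainder is 0:
  698 = 8 · 79 + 66
  79 = 1 · 66 + 13
  66 = 5 · 13 + 1
  13 = 13 · 1 + 0
gcd(698, 79) = 1.
Track Bezout coefficients alongside the remainders: start with r₀ = 698 = a·1 + b·0 (s = 1, t = 0) and r₁ = 79 = a·0 + b·1 (s = 0, t = 1); each new remainder r_{k+1} = r_{k-1} − q_k·r_k inherits s_{k+1} = s_{k-1} − q_k·s_k, t_{k+1} = t_{k-1} − q_k·t_k, so r_k = a·s_k + b·t_k at every step:
  q = 8: r = 66, s = 1 − 8·0 = 1, t = 0 − 8·1 = -8  (check: 698·1 + 79·(-8) = 66)
  q = 1: r = 13, s = 0 − 1·1 = -1, t = 1 − 1·(-8) = 9  (check: 698·(-1) + 79·9 = 13)
  q = 5: r = 1, s = 1 − 5·(-1) = 6, t = -8 − 5·9 = -53  (check: 698·6 + 79·(-53) = 1)
The row with r = 1 (the gcd) gives the Bezout coefficients s = 6, t = -53.
Result: 698 · (6) + 79 · (-53) = 1.

gcd(698, 79) = 1; s = 6, t = -53 (check: 698·6 + 79·(-53) = 1).


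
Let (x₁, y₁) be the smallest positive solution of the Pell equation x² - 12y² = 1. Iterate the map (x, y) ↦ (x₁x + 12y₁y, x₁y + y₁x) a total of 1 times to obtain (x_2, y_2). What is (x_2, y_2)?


Step 1: Find the fundamental solution (x₁, y₁) of x² - 12y² = 1.
  Expand √12 as a continued fraction. a₀ = ⌊√12⌋ = 3; iterate m_{k+1} = d_k·a_k − m_k, d_{k+1} = (12 − m_{k+1}²)/d_k, a_{k+1} = ⌊(a₀ + m_{k+1})/d_{k+1}⌋ (starting m₀ = 0, d₀ = 1), with convergents p_k = a_k·p_{k-1} + p_{k-2}, q_k = a_k·q_{k-1} + q_{k-2} (p₋₁ = 1, q₋₁ = 0):
  k = 0: a₀ = 3; p₀/q₀ = 3/1; p₀² − 12·q₀² = 9 − 12 = -3.
  k = 1: m = 3, d = 3, a = ⌊(3 + 3)/3⌋ = 2; p/q = (2·3 + 1)/(2·1 + 0) = 7/2; p² − 12·q² = 49 − 48 = 1.
  The first convergent with p² − 12·q² = 1 gives the fundamental solution (x₁, y₁) = (7, 2).
Step 2: Apply the recurrence (x_{n+1}, y_{n+1}) = (x₁x_n + 12y₁y_n, x₁y_n + y₁x_n) repeatedly.
  From (x_1, y_1) = (7, 2): x_2 = 7·7 + 12·2·2 = 97; y_2 = 7·2 + 2·7 = 28.
Step 3: Verify x_2² - 12·y_2² = 9409 - 9408 = 1 (should be 1). ✓

(x_1, y_1) = (7, 2); (x_2, y_2) = (97, 28).


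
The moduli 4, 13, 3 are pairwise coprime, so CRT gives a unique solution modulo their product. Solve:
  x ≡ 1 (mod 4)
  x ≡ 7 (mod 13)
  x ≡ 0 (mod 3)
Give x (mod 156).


Moduli 4, 13, 3 are pairwise coprime; by CRT there is a unique solution modulo M = 4 · 13 · 3 = 156.
Solve pairwise, accumulating the modulus:
  Start with x ≡ 1 (mod 4).
  Combine with x ≡ 7 (mod 13): since gcd(4, 13) = 1, we get a unique residue mod 52.
    Write x = 1 + 4·t and substitute into x ≡ 7 (mod 13): 4·t ≡ 7 − 1 = 6 (mod 13).
    The inverse of 4 mod 13 is 10 (since 4·10 = 40 = 3·13 + 1), so t ≡ 10·6 = 60 ≡ 8 (mod 13).
    Then x = 1 + 4·8 = 33, valid modulo lcm(4, 13) = 52: x ≡ 33 (mod 52).
  Combine with x ≡ 0 (mod 3): since gcd(52, 3) = 1, we get a unique residue mod 156.
    Write x = 33 + 52·t and substitute into x ≡ 0 (mod 3): 52·t ≡ 0 − 33 = -33 (mod 3).
    Reduce coefficients mod 3: 1·t ≡ 0 (mod 3).
    So t ≡ 0 (mod 3).
    Then x = 33 + 52·0 = 33, valid modulo lcm(52, 3) = 156: x ≡ 33 (mod 156).
Verify: 33 mod 4 = 1 ✓, 33 mod 13 = 7 ✓, 33 mod 3 = 0 ✓.

x ≡ 33 (mod 156).


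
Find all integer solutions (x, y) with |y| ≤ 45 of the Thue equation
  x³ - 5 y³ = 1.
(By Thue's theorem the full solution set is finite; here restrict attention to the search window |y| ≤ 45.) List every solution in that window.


The equation is x³ - 5y³ = 1. For fixed y, x³ = 5·y³ + 1, so a solution requires the RHS to be a perfect cube.
Strategy: iterate y from -45 to 45, compute RHS = 5·y³ + 1, and check whether it is a (positive or negative) perfect cube.
Check small values of y:
  y = 0: RHS = 1 = (1)³ ⇒ x = 1 works.
  y = 1: RHS = 6 is not a perfect cube.
  y = -1: RHS = -4 is not a perfect cube.
  y = 2: RHS = 41 is not a perfect cube.
  y = -2: RHS = -39 is not a perfect cube.
  y = 3: RHS = 136 is not a perfect cube.
  y = -3: RHS = -134 is not a perfect cube.
Continuing the search up to |y| = 45 finds no further solutions beyond those listed.
Collected solutions: (1, 0).

Solutions (with |y| ≤ 45): (1, 0).


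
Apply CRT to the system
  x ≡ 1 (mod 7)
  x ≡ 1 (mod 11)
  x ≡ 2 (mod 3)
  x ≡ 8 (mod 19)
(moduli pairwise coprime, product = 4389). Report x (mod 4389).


Product of moduli M = 7 · 11 · 3 · 19 = 4389.
Merge one congruence at a time:
  Start: x ≡ 1 (mod 7).
  Combine with x ≡ 1 (mod 11); new modulus lcm = 77.
    Write x = 1 + 7·t and substitute into x ≡ 1 (mod 11): 7·t ≡ 1 − 1 = 0 (mod 11).
    The inverse of 7 mod 11 is 8 (since 7·8 = 56 = 5·11 + 1), so t ≡ 8·0 = 0 ≡ 0 (mod 11).
    Then x = 1 + 7·0 = 1, valid modulo lcm(7, 11) = 77: x ≡ 1 (mod 77).
  Combine with x ≡ 2 (mod 3); new modulus lcm = 231.
    Write x = 1 + 77·t and substitute into x ≡ 2 (mod 3): 77·t ≡ 2 − 1 = 1 (mod 3).
    Reduce coefficients mod 3: 2·t ≡ 1 (mod 3).
    The inverse of 2 mod 3 is 2 (since 2·2 = 4 = 1·3 + 1), so t ≡ 2·1 = 2 ≡ 2 (mod 3).
    Then x = 1 + 77·2 = 155, valid modulo lcm(77, 3) = 231: x ≡ 155 (mod 231).
  Combine with x ≡ 8 (mod 19); new modulus lcm = 4389.
    Write x = 155 + 231·t and substitute into x ≡ 8 (mod 19): 231·t ≡ 8 − 155 = -147 (mod 19).
    Reduce coefficients mod 19: 3·t ≡ 5 (mod 19).
    The inverse of 3 mod 19 is 13 (since 3·13 = 39 = 2·19 + 1), so t ≡ 13·5 = 65 ≡ 8 (mod 19).
    Then x = 155 + 231·8 = 2003, valid modulo lcm(231, 19) = 4389: x ≡ 2003 (mod 4389).
Verify against each original: 2003 mod 7 = 1, 2003 mod 11 = 1, 2003 mod 3 = 2, 2003 mod 19 = 8.

x ≡ 2003 (mod 4389).


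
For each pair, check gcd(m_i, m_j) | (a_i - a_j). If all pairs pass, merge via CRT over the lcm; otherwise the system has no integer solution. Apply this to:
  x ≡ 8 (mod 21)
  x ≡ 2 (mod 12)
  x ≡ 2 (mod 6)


Moduli 21, 12, 6 are not pairwise coprime, so CRT works modulo lcm(m_i) when all pairwise compatibility conditions hold.
Pairwise compatibility: gcd(m_i, m_j) must divide a_i - a_j for every pair.
Merge one congruence at a time:
  Start: x ≡ 8 (mod 21).
  Combine with x ≡ 2 (mod 12): gcd(21, 12) = 3; 2 - 8 = -6, which IS divisible by 3, so compatible.
    Write x = 8 + 21·t and substitute into x ≡ 2 (mod 12): 21·t ≡ 2 − 8 = -6 (mod 12).
    Divide the congruence (and modulus) by g = 3: 7·t ≡ -2 (mod 4).
    Reduce coefficients mod 4: 3·t ≡ 2 (mod 4).
    The inverse of 3 mod 4 is 3 (since 3·3 = 9 = 2·4 + 1), so t ≡ 3·2 = 6 ≡ 2 (mod 4).
    Then x = 8 + 21·2 = 50, valid modulo lcm(21, 12) = 84: x ≡ 50 (mod 84).
  Combine with x ≡ 2 (mod 6): gcd(84, 6) = 6; 2 - 50 = -48, which IS divisible by 6, so compatible.
    Write x = 50 + 84·t and substitute into x ≡ 2 (mod 6): 84·t ≡ 2 − 50 = -48 (mod 6).
    Divide the congruence (and modulus) by g = 6: 14·t ≡ -8 (mod 1).
    Modulo 1 every t works; take t = 0.
    Then x = 50 + 84·0 = 50, valid modulo lcm(84, 6) = 84: x ≡ 50 (mod 84).
Verify: 50 mod 21 = 8, 50 mod 12 = 2, 50 mod 6 = 2.

x ≡ 50 (mod 84).


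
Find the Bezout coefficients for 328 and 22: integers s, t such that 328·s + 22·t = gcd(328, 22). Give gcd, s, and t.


Euclidean algorithm on (328, 22) — divide until remainder is 0:
  328 = 14 · 22 + 20
  22 = 1 · 20 + 2
  20 = 10 · 2 + 0
gcd(328, 22) = 2.
Track Bezout coefficients alongside the remainders: start with r₀ = 328 = a·1 + b·0 (s = 1, t = 0) and r₁ = 22 = a·0 + b·1 (s = 0, t = 1); each new remainder r_{k+1} = r_{k-1} − q_k·r_k inherits s_{k+1} = s_{k-1} − q_k·s_k, t_{k+1} = t_{k-1} − q_k·t_k, so r_k = a·s_k + b·t_k at every step:
  q = 14: r = 20, s = 1 − 14·0 = 1, t = 0 − 14·1 = -14  (check: 328·1 + 22·(-14) = 20)
  q = 1: r = 2, s = 0 − 1·1 = -1, t = 1 − 1·(-14) = 15  (check: 328·(-1) + 22·15 = 2)
The row with r = 2 (the gcd) gives the Bezout coefficients s = -1, t = 15.
Result: 328 · (-1) + 22 · (15) = 2.

gcd(328, 22) = 2; s = -1, t = 15 (check: 328·(-1) + 22·15 = 2).


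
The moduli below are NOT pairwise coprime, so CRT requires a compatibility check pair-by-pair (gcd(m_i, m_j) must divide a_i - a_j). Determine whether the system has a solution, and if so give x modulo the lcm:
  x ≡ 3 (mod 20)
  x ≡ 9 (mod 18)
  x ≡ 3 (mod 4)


Moduli 20, 18, 4 are not pairwise coprime, so CRT works modulo lcm(m_i) when all pairwise compatibility conditions hold.
Pairwise compatibility: gcd(m_i, m_j) must divide a_i - a_j for every pair.
Merge one congruence at a time:
  Start: x ≡ 3 (mod 20).
  Combine with x ≡ 9 (mod 18): gcd(20, 18) = 2; 9 - 3 = 6, which IS divisible by 2, so compatible.
    Write x = 3 + 20·t and substitute into x ≡ 9 (mod 18): 20·t ≡ 9 − 3 = 6 (mod 18).
    Divide the congruence (and modulus) by g = 2: 10·t ≡ 3 (mod 9).
    Reduce coefficients mod 9: 1·t ≡ 3 (mod 9).
    So t ≡ 3 (mod 9).
    Then x = 3 + 20·3 = 63, valid modulo lcm(20, 18) = 180: x ≡ 63 (mod 180).
  Combine with x ≡ 3 (mod 4): gcd(180, 4) = 4; 3 - 63 = -60, which IS divisible by 4, so compatible.
    Write x = 63 + 180·t and substitute into x ≡ 3 (mod 4): 180·t ≡ 3 − 63 = -60 (mod 4).
    Divide the congruence (and modulus) by g = 4: 45·t ≡ -15 (mod 1).
    Modulo 1 every t works; take t = 0.
    Then x = 63 + 180·0 = 63, valid modulo lcm(180, 4) = 180: x ≡ 63 (mod 180).
Verify: 63 mod 20 = 3, 63 mod 18 = 9, 63 mod 4 = 3.

x ≡ 63 (mod 180).


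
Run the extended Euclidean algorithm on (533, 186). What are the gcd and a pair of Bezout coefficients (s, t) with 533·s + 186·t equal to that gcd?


Euclidean algorithm on (533, 186) — divide until remainder is 0:
  533 = 2 · 186 + 161
  186 = 1 · 161 + 25
  161 = 6 · 25 + 11
  25 = 2 · 11 + 3
  11 = 3 · 3 + 2
  3 = 1 · 2 + 1
  2 = 2 · 1 + 0
gcd(533, 186) = 1.
Track Bezout coefficients alongside the remainders: start with r₀ = 533 = a·1 + b·0 (s = 1, t = 0) and r₁ = 186 = a·0 + b·1 (s = 0, t = 1); each new remainder r_{k+1} = r_{k-1} − q_k·r_k inherits s_{k+1} = s_{k-1} − q_k·s_k, t_{k+1} = t_{k-1} − q_k·t_k, so r_k = a·s_k + b·t_k at every step:
  q = 2: r = 161, s = 1 − 2·0 = 1, t = 0 − 2·1 = -2  (check: 533·1 + 186·(-2) = 161)
  q = 1: r = 25, s = 0 − 1·1 = -1, t = 1 − 1·(-2) = 3  (check: 533·(-1) + 186·3 = 25)
  q = 6: r = 11, s = 1 − 6·(-1) = 7, t = -2 − 6·3 = -20  (check: 533·7 + 186·(-20) = 11)
  q = 2: r = 3, s = -1 − 2·7 = -15, t = 3 − 2·(-20) = 43  (check: 533·(-15) + 186·43 = 3)
  q = 3: r = 2, s = 7 − 3·(-15) = 52, t = -20 − 3·43 = -149  (check: 533·52 + 186·(-149) = 2)
  q = 1: r = 1, s = -15 − 1·52 = -67, t = 43 − 1·(-149) = 192  (check: 533·(-67) + 186·192 = 1)
The row with r = 1 (the gcd) gives the Bezout coefficients s = -67, t = 192.
Result: 533 · (-67) + 186 · (192) = 1.

gcd(533, 186) = 1; s = -67, t = 192 (check: 533·(-67) + 186·192 = 1).


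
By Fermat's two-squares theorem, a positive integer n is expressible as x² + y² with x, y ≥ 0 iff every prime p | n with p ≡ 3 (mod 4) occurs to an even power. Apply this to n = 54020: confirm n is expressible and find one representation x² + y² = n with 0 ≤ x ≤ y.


Step 1: Factor n = 54020 = 2^2 · 5 · 37 · 73.
Step 2: Check the mod-4 condition on each prime factor: 2 = 2 (special); 5 ≡ 1 (mod 4), exponent 1; 37 ≡ 1 (mod 4), exponent 1; 73 ≡ 1 (mod 4), exponent 1.
All primes ≡ 3 (mod 4) appear to even exponent (or don't appear), so by the two-squares theorem n IS expressible as a sum of two squares.
Step 3: Build a representation. Group n = k² · m with k = 2 and m = 5 · 37 · 73 = 13505 (a product of primes ≡ 1 (mod 4)); a representation of m scales to one of n via (k·x)² + (k·y)² = k²(x² + y²). Each prime p ≡ 1 (mod 4) is itself a sum of two squares; find a² by testing p − a² for a perfect square:
  5: 5 − 1² = 4 = 2² ⇒ 5 = 1² + 2².
  37: 37 − 1² = 36 = 6² ⇒ 37 = 1² + 6².
  73: 73 − 1² = 72, 73 − 2² = 69, 73 − 3² = 64 = 8² ⇒ 73 = 3² + 8².
  Combine using the Brahmagupta–Fibonacci identity (a² + b²)(c² + d²) = (ac − bd)² + (ad + bc)² = (ac + bd)² + (ad − bc)²:
  5 · 37 = 185: from (1² + 2²)(1² + 6²), take (1·1 − 2·6, 1·6 + 2·1) = (1 − 12, 6 + 2) = (-11, 8); dropping signs (only squares matter) gives (11, 8); check 11² + 8² = 121 + 64 = 185 ✓.
  185 · 73 = 13505: from (11² + 8²)(3² + 8²), take (11·3 − 8·8, 11·8 + 8·3) = (33 − 64, 88 + 24) = (-31, 112); dropping signs (only squares matter) gives (31, 112); check 31² + 112² = 961 + 12544 = 13505 ✓.
  Scale by k = 2: (2·31, 2·112) = (62, 224).
Step 4: Order so x ≤ y and verify: 62² + 224² = 3844 + 50176 = 54020 = n. ✓

n = 54020 = 62² + 224² (one valid representation with x ≤ y).


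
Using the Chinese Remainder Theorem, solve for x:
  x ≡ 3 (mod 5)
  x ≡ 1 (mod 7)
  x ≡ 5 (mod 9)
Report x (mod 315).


Moduli 5, 7, 9 are pairwise coprime; by CRT there is a unique solution modulo M = 5 · 7 · 9 = 315.
Solve pairwise, accumulating the modulus:
  Start with x ≡ 3 (mod 5).
  Combine with x ≡ 1 (mod 7): since gcd(5, 7) = 1, we get a unique residue mod 35.
    Write x = 3 + 5·t and substitute into x ≡ 1 (mod 7): 5·t ≡ 1 − 3 = -2 (mod 7).
    Reduce coefficients mod 7: 5·t ≡ 5 (mod 7).
    The inverse of 5 mod 7 is 3 (since 5·3 = 15 = 2·7 + 1), so t ≡ 3·5 = 15 ≡ 1 (mod 7).
    Then x = 3 + 5·1 = 8, valid modulo lcm(5, 7) = 35: x ≡ 8 (mod 35).
  Combine with x ≡ 5 (mod 9): since gcd(35, 9) = 1, we get a unique residue mod 315.
    Write x = 8 + 35·t and substitute into x ≡ 5 (mod 9): 35·t ≡ 5 − 8 = -3 (mod 9).
    Reduce coefficients mod 9: 8·t ≡ 6 (mod 9).
    The inverse of 8 mod 9 is 8 (since 8·8 = 64 = 7·9 + 1), so t ≡ 8·6 = 48 ≡ 3 (mod 9).
    Then x = 8 + 35·3 = 113, valid modulo lcm(35, 9) = 315: x ≡ 113 (mod 315).
Verify: 113 mod 5 = 3 ✓, 113 mod 7 = 1 ✓, 113 mod 9 = 5 ✓.

x ≡ 113 (mod 315).


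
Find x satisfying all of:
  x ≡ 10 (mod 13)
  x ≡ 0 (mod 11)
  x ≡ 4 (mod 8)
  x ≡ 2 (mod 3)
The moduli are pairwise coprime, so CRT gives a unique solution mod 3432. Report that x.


Product of moduli M = 13 · 11 · 8 · 3 = 3432.
Merge one congruence at a time:
  Start: x ≡ 10 (mod 13).
  Combine with x ≡ 0 (mod 11); new modulus lcm = 143.
    Write x = 10 + 13·t and substitute into x ≡ 0 (mod 11): 13·t ≡ 0 − 10 = -10 (mod 11).
    Reduce coefficients mod 11: 2·t ≡ 1 (mod 11).
    The inverse of 2 mod 11 is 6 (since 2·6 = 12 = 1·11 + 1), so t ≡ 6·1 = 6 ≡ 6 (mod 11).
    Then x = 10 + 13·6 = 88, valid modulo lcm(13, 11) = 143: x ≡ 88 (mod 143).
  Combine with x ≡ 4 (mod 8); new modulus lcm = 1144.
    Write x = 88 + 143·t and substitute into x ≡ 4 (mod 8): 143·t ≡ 4 − 88 = -84 (mod 8).
    Reduce coefficients mod 8: 7·t ≡ 4 (mod 8).
    The inverse of 7 mod 8 is 7 (since 7·7 = 49 = 6·8 + 1), so t ≡ 7·4 = 28 ≡ 4 (mod 8).
    Then x = 88 + 143·4 = 660, valid modulo lcm(143, 8) = 1144: x ≡ 660 (mod 1144).
  Combine with x ≡ 2 (mod 3); new modulus lcm = 3432.
    Write x = 660 + 1144·t and substitute into x ≡ 2 (mod 3): 1144·t ≡ 2 − 660 = -658 (mod 3).
    Reduce coefficients mod 3: 1·t ≡ 2 (mod 3).
    So t ≡ 2 (mod 3).
    Then x = 660 + 1144·2 = 2948, valid modulo lcm(1144, 3) = 3432: x ≡ 2948 (mod 3432).
Verify against each original: 2948 mod 13 = 10, 2948 mod 11 = 0, 2948 mod 8 = 4, 2948 mod 3 = 2.

x ≡ 2948 (mod 3432).


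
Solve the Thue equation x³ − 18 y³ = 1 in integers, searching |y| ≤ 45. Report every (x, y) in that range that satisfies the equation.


The equation is x³ - 18y³ = 1. For fixed y, x³ = 18·y³ + 1, so a solution requires the RHS to be a perfect cube.
Strategy: iterate y from -45 to 45, compute RHS = 18·y³ + 1, and check whether it is a (positive or negative) perfect cube.
Check small values of y:
  y = 0: RHS = 1 = (1)³ ⇒ x = 1 works.
  y = 1: RHS = 19 is not a perfect cube.
  y = -1: RHS = -17 is not a perfect cube.
  y = 2: RHS = 145 is not a perfect cube.
  y = -2: RHS = -143 is not a perfect cube.
  y = 3: RHS = 487 is not a perfect cube.
  y = -3: RHS = -485 is not a perfect cube.
Continuing the search up to |y| = 45 finds no further solutions beyond those listed.
Collected solutions: (1, 0).

Solutions (with |y| ≤ 45): (1, 0).


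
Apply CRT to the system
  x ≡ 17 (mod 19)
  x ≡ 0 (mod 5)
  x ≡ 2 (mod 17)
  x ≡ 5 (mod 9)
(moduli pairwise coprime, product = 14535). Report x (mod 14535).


Product of moduli M = 19 · 5 · 17 · 9 = 14535.
Merge one congruence at a time:
  Start: x ≡ 17 (mod 19).
  Combine with x ≡ 0 (mod 5); new modulus lcm = 95.
    Write x = 17 + 19·t and substitute into x ≡ 0 (mod 5): 19·t ≡ 0 − 17 = -17 (mod 5).
    Reduce coefficients mod 5: 4·t ≡ 3 (mod 5).
    The inverse of 4 mod 5 is 4 (since 4·4 = 16 = 3·5 + 1), so t ≡ 4·3 = 12 ≡ 2 (mod 5).
    Then x = 17 + 19·2 = 55, valid modulo lcm(19, 5) = 95: x ≡ 55 (mod 95).
  Combine with x ≡ 2 (mod 17); new modulus lcm = 1615.
    Write x = 55 + 95·t and substitute into x ≡ 2 (mod 17): 95·t ≡ 2 − 55 = -53 (mod 17).
    Reduce coefficients mod 17: 10·t ≡ 15 (mod 17).
    The inverse of 10 mod 17 is 12 (since 10·12 = 120 = 7·17 + 1), so t ≡ 12·15 = 180 ≡ 10 (mod 17).
    Then x = 55 + 95·10 = 1005, valid modulo lcm(95, 17) = 1615: x ≡ 1005 (mod 1615).
  Combine with x ≡ 5 (mod 9); new modulus lcm = 14535.
    Write x = 1005 + 1615·t and substitute into x ≡ 5 (mod 9): 1615·t ≡ 5 − 1005 = -1000 (mod 9).
    Reduce coefficients mod 9: 4·t ≡ 8 (mod 9).
    The inverse of 4 mod 9 is 7 (since 4·7 = 28 = 3·9 + 1), so t ≡ 7·8 = 56 ≡ 2 (mod 9).
    Then x = 1005 + 1615·2 = 4235, valid modulo lcm(1615, 9) = 14535: x ≡ 4235 (mod 14535).
Verify against each original: 4235 mod 19 = 17, 4235 mod 5 = 0, 4235 mod 17 = 2, 4235 mod 9 = 5.

x ≡ 4235 (mod 14535).


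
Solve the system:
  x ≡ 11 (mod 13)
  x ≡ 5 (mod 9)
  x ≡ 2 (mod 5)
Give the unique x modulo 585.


Moduli 13, 9, 5 are pairwise coprime; by CRT there is a unique solution modulo M = 13 · 9 · 5 = 585.
Solve pairwise, accumulating the modulus:
  Start with x ≡ 11 (mod 13).
  Combine with x ≡ 5 (mod 9): since gcd(13, 9) = 1, we get a unique residue mod 117.
    Write x = 11 + 13·t and substitute into x ≡ 5 (mod 9): 13·t ≡ 5 − 11 = -6 (mod 9).
    Reduce coefficients mod 9: 4·t ≡ 3 (mod 9).
    The inverse of 4 mod 9 is 7 (since 4·7 = 28 = 3·9 + 1), so t ≡ 7·3 = 21 ≡ 3 (mod 9).
    Then x = 11 + 13·3 = 50, valid modulo lcm(13, 9) = 117: x ≡ 50 (mod 117).
  Combine with x ≡ 2 (mod 5): since gcd(117, 5) = 1, we get a unique residue mod 585.
    Write x = 50 + 117·t and substitute into x ≡ 2 (mod 5): 117·t ≡ 2 − 50 = -48 (mod 5).
    Reduce coefficients mod 5: 2·t ≡ 2 (mod 5).
    The inverse of 2 mod 5 is 3 (since 2·3 = 6 = 1·5 + 1), so t ≡ 3·2 = 6 ≡ 1 (mod 5).
    Then x = 50 + 117·1 = 167, valid modulo lcm(117, 5) = 585: x ≡ 167 (mod 585).
Verify: 167 mod 13 = 11 ✓, 167 mod 9 = 5 ✓, 167 mod 5 = 2 ✓.

x ≡ 167 (mod 585).


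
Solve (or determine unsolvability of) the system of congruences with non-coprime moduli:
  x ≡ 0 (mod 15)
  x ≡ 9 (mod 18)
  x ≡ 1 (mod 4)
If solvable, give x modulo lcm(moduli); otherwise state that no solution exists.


Moduli 15, 18, 4 are not pairwise coprime, so CRT works modulo lcm(m_i) when all pairwise compatibility conditions hold.
Pairwise compatibility: gcd(m_i, m_j) must divide a_i - a_j for every pair.
Merge one congruence at a time:
  Start: x ≡ 0 (mod 15).
  Combine with x ≡ 9 (mod 18): gcd(15, 18) = 3; 9 - 0 = 9, which IS divisible by 3, so compatible.
    Write x = 0 + 15·t and substitute into x ≡ 9 (mod 18): 15·t ≡ 9 − 0 = 9 (mod 18).
    Divide the congruence (and modulus) by g = 3: 5·t ≡ 3 (mod 6).
    The inverse of 5 mod 6 is 5 (since 5·5 = 25 = 4·6 + 1), so t ≡ 5·3 = 15 ≡ 3 (mod 6).
    Then x = 0 + 15·3 = 45, valid modulo lcm(15, 18) = 90: x ≡ 45 (mod 90).
  Combine with x ≡ 1 (mod 4): gcd(90, 4) = 2; 1 - 45 = -44, which IS divisible by 2, so compatible.
    Write x = 45 + 90·t and substitute into x ≡ 1 (mod 4): 90·t ≡ 1 − 45 = -44 (mod 4).
    Divide the congruence (and modulus) by g = 2: 45·t ≡ -22 (mod 2).
    Reduce coefficients mod 2: 1·t ≡ 0 (mod 2).
    So t ≡ 0 (mod 2).
    Then x = 45 + 90·0 = 45, valid modulo lcm(90, 4) = 180: x ≡ 45 (mod 180).
Verify: 45 mod 15 = 0, 45 mod 18 = 9, 45 mod 4 = 1.

x ≡ 45 (mod 180).


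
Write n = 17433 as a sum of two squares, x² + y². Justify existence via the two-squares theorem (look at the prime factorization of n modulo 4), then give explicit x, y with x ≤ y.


Step 1: Factor n = 17433 = 3^2 · 13 · 149.
Step 2: Check the mod-4 condition on each prime factor: 3 ≡ 3 (mod 4), exponent 2 (must be even); 13 ≡ 1 (mod 4), exponent 1; 149 ≡ 1 (mod 4), exponent 1.
All primes ≡ 3 (mod 4) appear to even exponent (or don't appear), so by the two-squares theorem n IS expressible as a sum of two squares.
Step 3: Build a representation. Group n = k² · m with k = 3 and m = 13 · 149 = 1937 (a product of primes ≡ 1 (mod 4)); a representation of m scales to one of n via (k·x)² + (k·y)² = k²(x² + y²). Each prime p ≡ 1 (mod 4) is itself a sum of two squares; find a² by testing p − a² for a perfect square:
  13: 13 − 1² = 12, 13 − 2² = 9 = 3² ⇒ 13 = 2² + 3².
  149: 149 − 1² = 148, 149 − 2² = 145, 149 − 3² = 140, 149 − 4² = 133, 149 − 5² = 124, 149 − 6² = 113, 149 − 7² = 100 = 10² ⇒ 149 = 7² + 10².
  Combine using the Brahmagupta–Fibonacci identity (a² + b²)(c² + d²) = (ac − bd)² + (ad + bc)² = (ac + bd)² + (ad − bc)²:
  13 · 149 = 1937: from (2² + 3²)(7² + 10²), take (2·7 − 3·10, 2·10 + 3·7) = (14 − 30, 20 + 21) = (-16, 41); dropping signs (only squares matter) gives (16, 41); check 16² + 41² = 256 + 1681 = 1937 ✓.
  Scale by k = 3: (3·16, 3·41) = (48, 123).
Step 4: Order so x ≤ y and verify: 48² + 123² = 2304 + 15129 = 17433 = n. ✓

n = 17433 = 48² + 123² (one valid representation with x ≤ y).


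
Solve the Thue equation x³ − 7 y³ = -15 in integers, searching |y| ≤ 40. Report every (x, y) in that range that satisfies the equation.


The equation is x³ - 7y³ = -15. For fixed y, x³ = 7·y³ − 15, so a solution requires the RHS to be a perfect cube.
Strategy: iterate y from -40 to 40, compute RHS = 7·y³ − 15, and check whether it is a (positive or negative) perfect cube.
Check small values of y:
  y = 0: RHS = -15 is not a perfect cube.
  y = 1: RHS = -8 = (-2)³ ⇒ x = -2 works.
  y = -1: RHS = -22 is not a perfect cube.
  y = 2: RHS = 41 is not a perfect cube.
  y = -2: RHS = -71 is not a perfect cube.
  y = 3: RHS = 174 is not a perfect cube.
  y = -3: RHS = -204 is not a perfect cube.
Continuing, at y = -23: RHS = -85184 = (-44)³ ⇒ x = -44 works.
Searching the remaining y in |y| ≤ 40 finds no further solutions.
Collected solutions: (-2, 1), (-44, -23).

Solutions (with |y| ≤ 40): (-2, 1), (-44, -23).


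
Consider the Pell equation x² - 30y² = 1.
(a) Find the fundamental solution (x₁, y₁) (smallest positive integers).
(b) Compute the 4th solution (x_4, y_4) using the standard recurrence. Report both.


Step 1: Find the fundamental solution (x₁, y₁) of x² - 30y² = 1.
  Expand √30 as a continued fraction. a₀ = ⌊√30⌋ = 5; iterate m_{k+1} = d_k·a_k − m_k, d_{k+1} = (30 − m_{k+1}²)/d_k, a_{k+1} = ⌊(a₀ + m_{k+1})/d_{k+1}⌋ (starting m₀ = 0, d₀ = 1), with convergents p_k = a_k·p_{k-1} + p_{k-2}, q_k = a_k·q_{k-1} + q_{k-2} (p₋₁ = 1, q₋₁ = 0):
  k = 0: a₀ = 5; p₀/q₀ = 5/1; p₀² − 30·q₀² = 25 − 30 = -5.
  k = 1: m = 5, d = 5, a = ⌊(5 + 5)/5⌋ = 2; p/q = (2·5 + 1)/(2·1 + 0) = 11/2; p² − 30·q² = 121 − 120 = 1.
  The first convergent with p² − 30·q² = 1 gives the fundamental solution (x₁, y₁) = (11, 2).
Step 2: Apply the recurrence (x_{n+1}, y_{n+1}) = (x₁x_n + 30y₁y_n, x₁y_n + y₁x_n) repeatedly.
  From (x_1, y_1) = (11, 2): x_2 = 11·11 + 30·2·2 = 241; y_2 = 11·2 + 2·11 = 44.
  From (x_2, y_2) = (241, 44): x_3 = 11·241 + 30·2·44 = 5291; y_3 = 11·44 + 2·241 = 966.
  From (x_3, y_3) = (5291, 966): x_4 = 11·5291 + 30·2·966 = 116161; y_4 = 11·966 + 2·5291 = 21208.
Step 3: Verify x_4² - 30·y_4² = 13493377921 - 13493377920 = 1 (should be 1). ✓

(x_1, y_1) = (11, 2); (x_4, y_4) = (116161, 21208).


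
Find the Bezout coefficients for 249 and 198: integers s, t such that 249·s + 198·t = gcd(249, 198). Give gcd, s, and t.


Euclidean algorithm on (249, 198) — divide until remainder is 0:
  249 = 1 · 198 + 51
  198 = 3 · 51 + 45
  51 = 1 · 45 + 6
  45 = 7 · 6 + 3
  6 = 2 · 3 + 0
gcd(249, 198) = 3.
Track Bezout coefficients alongside the remainders: start with r₀ = 249 = a·1 + b·0 (s = 1, t = 0) and r₁ = 198 = a·0 + b·1 (s = 0, t = 1); each new remainder r_{k+1} = r_{k-1} − q_k·r_k inherits s_{k+1} = s_{k-1} − q_k·s_k, t_{k+1} = t_{k-1} − q_k·t_k, so r_k = a·s_k + b·t_k at every step:
  q = 1: r = 51, s = 1 − 1·0 = 1, t = 0 − 1·1 = -1  (check: 249·1 + 198·(-1) = 51)
  q = 3: r = 45, s = 0 − 3·1 = -3, t = 1 − 3·(-1) = 4  (check: 249·(-3) + 198·4 = 45)
  q = 1: r = 6, s = 1 − 1·(-3) = 4, t = -1 − 1·4 = -5  (check: 249·4 + 198·(-5) = 6)
  q = 7: r = 3, s = -3 − 7·4 = -31, t = 4 − 7·(-5) = 39  (check: 249·(-31) + 198·39 = 3)
The row with r = 3 (the gcd) gives the Bezout coefficients s = -31, t = 39.
Result: 249 · (-31) + 198 · (39) = 3.

gcd(249, 198) = 3; s = -31, t = 39 (check: 249·(-31) + 198·39 = 3).
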